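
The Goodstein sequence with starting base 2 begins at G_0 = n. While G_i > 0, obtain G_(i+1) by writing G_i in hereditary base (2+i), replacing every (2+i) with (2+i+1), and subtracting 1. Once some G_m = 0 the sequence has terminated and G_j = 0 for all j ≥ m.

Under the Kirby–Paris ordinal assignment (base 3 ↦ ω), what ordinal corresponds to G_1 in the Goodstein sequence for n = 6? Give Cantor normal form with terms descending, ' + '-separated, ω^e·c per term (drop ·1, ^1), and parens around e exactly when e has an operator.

ω^ω + 2

base 2: 6 = 2^2 + 2; at 3: 3^3 + 3 = 30; next = 29
base 3: 29 = 3^3 + 2; at 4: 4^4 + 2 = 258; next = 257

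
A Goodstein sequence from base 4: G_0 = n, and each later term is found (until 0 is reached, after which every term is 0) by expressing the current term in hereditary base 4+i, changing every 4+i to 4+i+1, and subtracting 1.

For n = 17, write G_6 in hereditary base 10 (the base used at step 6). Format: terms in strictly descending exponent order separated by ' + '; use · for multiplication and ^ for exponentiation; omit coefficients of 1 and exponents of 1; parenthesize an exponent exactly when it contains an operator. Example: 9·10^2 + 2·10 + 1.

step 0: 17 = 4^2 + 1; sub 5 for 4: 5^2 + 1; = 26; G_1 = 26−1 = 25
step 1: 25 = 5^2; sub 6 for 5: 6^2; = 36; G_2 = 36−1 = 35
step 2: 35 = 5·6 + 5; sub 7 for 6: 5·7 + 5; = 40; G_3 = 40−1 = 39
step 3: 39 = 5·7 + 4; sub 8 for 7: 5·8 + 4; = 44; G_4 = 44−1 = 43
step 4: 43 = 5·8 + 3; sub 9 for 8: 5·9 + 3; = 48; G_5 = 48−1 = 47
step 5: 47 = 5·9 + 2; sub 10 for 9: 5·10 + 2; = 52; G_6 = 52−1 = 51

5·10 + 1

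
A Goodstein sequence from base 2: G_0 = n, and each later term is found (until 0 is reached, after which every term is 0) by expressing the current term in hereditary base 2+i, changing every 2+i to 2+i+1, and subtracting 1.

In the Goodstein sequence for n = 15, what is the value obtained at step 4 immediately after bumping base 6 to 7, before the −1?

base 2: 15 = 2^(2 + 1) + 2^2 + 2 + 1; at 3: 3^(3 + 1) + 3^3 + 3 + 1 = 112; next = 111
base 3: 111 = 3^(3 + 1) + 3^3 + 3; at 4: 4^(4 + 1) + 4^4 + 4 = 1284; next = 1283
base 4: 1283 = 4^(4 + 1) + 4^4 + 3; at 5: 5^(5 + 1) + 5^5 + 3 = 18753; next = 18752
base 5: 18752 = 5^(5 + 1) + 5^5 + 2; at 6: 6^(6 + 1) + 6^6 + 2 = 326594; next = 326593
base 6: 326593 = 6^(6 + 1) + 6^6 + 1; at 7: 7^(7 + 1) + 7^7 + 1 = 6588345; next = 6588344

6588345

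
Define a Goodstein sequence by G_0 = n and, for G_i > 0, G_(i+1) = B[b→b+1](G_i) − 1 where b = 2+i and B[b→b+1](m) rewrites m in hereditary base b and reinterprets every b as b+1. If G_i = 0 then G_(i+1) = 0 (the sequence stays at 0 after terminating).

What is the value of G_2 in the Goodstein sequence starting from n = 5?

G_0=5  [base 2] 2^2 + 1  →[2↦3]→  3^3 + 1 = 28  −1 ⇒ G_1=27
G_1=27  [base 3] 3^3  →[3↦4]→  4^4 = 256  −1 ⇒ G_2=255

255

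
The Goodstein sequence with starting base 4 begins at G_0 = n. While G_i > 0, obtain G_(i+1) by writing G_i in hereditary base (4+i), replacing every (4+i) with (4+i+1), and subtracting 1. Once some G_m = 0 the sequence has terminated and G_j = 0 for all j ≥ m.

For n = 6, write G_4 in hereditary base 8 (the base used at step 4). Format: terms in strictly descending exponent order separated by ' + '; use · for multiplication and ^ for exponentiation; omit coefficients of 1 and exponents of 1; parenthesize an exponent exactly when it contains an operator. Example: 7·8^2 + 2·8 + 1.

step 0: 6 = 4 + 2; sub 5 for 4: 5 + 2; = 7; G_1 = 7−1 = 6
step 1: 6 = 5 + 1; sub 6 for 5: 6 + 1; = 7; G_2 = 7−1 = 6
step 2: 6 = 6; sub 7 for 6: 7; = 7; G_3 = 7−1 = 6
step 3: 6 = 6; sub 8 for 7: 6; = 6; G_4 = 6−1 = 5
step 4: 5 = 5; sub 9 for 8: 5; = 5; G_5 = 5−1 = 4

5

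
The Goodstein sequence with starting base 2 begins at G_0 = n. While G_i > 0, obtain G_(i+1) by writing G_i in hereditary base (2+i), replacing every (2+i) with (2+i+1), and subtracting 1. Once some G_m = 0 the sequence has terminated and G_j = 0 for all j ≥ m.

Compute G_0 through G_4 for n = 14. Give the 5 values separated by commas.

14, 110, 1281, 18750, 326591

[0] 14 ≡ 2^(2 + 1) + 2^2 + 2 (base 2). Lift 3: 111. −1: 110.
[1] 110 ≡ 3^(3 + 1) + 3^3 + 2 (base 3). Lift 4: 1282. −1: 1281.
[2] 1281 ≡ 4^(4 + 1) + 4^4 + 1 (base 4). Lift 5: 18751. −1: 18750.
[3] 18750 ≡ 5^(5 + 1) + 5^5 (base 5). Lift 6: 326592. −1: 326591.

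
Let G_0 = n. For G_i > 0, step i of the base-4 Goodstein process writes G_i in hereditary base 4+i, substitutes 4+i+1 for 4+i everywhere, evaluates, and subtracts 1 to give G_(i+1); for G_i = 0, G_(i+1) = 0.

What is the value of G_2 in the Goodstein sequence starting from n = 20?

(0) 20|_4 = 4^2 + 4 ↦ 5^2 + 5|_5 = 30 ⇒ 29
(1) 29|_5 = 5^2 + 4 ↦ 6^2 + 4|_6 = 40 ⇒ 39
(2) 39|_6 = 6^2 + 3 ↦ 7^2 + 3|_7 = 52 ⇒ 51

39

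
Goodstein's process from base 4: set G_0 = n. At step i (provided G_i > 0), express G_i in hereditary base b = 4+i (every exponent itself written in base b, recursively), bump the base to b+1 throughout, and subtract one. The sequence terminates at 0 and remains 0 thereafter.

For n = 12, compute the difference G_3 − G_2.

i=0: 12 = 3·4 (b=4); 4→5: 3·5 = 15; 15−1 = 14
i=1: 14 = 2·5 + 4 (b=5); 5→6: 2·6 + 4 = 16; 16−1 = 15
i=2: 15 = 2·6 + 3 (b=6); 6→7: 2·7 + 3 = 17; 17−1 = 16

1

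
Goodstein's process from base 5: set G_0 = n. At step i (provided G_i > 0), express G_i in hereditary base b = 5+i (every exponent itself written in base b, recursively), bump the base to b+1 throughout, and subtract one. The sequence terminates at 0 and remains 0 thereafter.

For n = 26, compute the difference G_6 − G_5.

5

26 —HB5→ 5^2 + 1 —bump→ 6^2 + 1 = 37 —(−1)→ 36
36 —HB6→ 6^2 —bump→ 7^2 = 49 —(−1)→ 48
48 —HB7→ 6·7 + 6 —bump→ 6·8 + 6 = 54 —(−1)→ 53
53 —HB8→ 6·8 + 5 —bump→ 6·9 + 5 = 59 —(−1)→ 58
58 —HB9→ 6·9 + 4 —bump→ 6·10 + 4 = 64 —(−1)→ 63
63 —HB10→ 6·10 + 3 —bump→ 6·11 + 3 = 69 —(−1)→ 68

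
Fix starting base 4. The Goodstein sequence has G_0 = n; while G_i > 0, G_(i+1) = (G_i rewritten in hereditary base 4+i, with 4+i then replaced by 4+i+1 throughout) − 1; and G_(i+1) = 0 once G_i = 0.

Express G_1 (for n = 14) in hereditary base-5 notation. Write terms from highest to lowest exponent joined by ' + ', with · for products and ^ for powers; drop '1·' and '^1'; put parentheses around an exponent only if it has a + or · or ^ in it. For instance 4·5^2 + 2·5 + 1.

3·5 + 1

G_0=14  [base 4] 3·4 + 2  →[4↦5]→  3·5 + 2 = 17  −1 ⇒ G_1=16
G_1=16  [base 5] 3·5 + 1  →[5↦6]→  3·6 + 1 = 19  −1 ⇒ G_2=18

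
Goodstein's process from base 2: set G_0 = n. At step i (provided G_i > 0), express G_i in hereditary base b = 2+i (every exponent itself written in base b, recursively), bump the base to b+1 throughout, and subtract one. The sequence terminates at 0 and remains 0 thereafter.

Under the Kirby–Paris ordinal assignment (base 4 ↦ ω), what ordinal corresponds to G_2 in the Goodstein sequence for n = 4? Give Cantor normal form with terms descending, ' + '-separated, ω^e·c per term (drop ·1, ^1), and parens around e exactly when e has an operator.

[0] 4 ≡ 2^2 (base 2). Lift 3: 27. −1: 26.
[1] 26 ≡ 2·3^2 + 2·3 + 2 (base 3). Lift 4: 42. −1: 41.

ω^2·2 + ω·2 + 1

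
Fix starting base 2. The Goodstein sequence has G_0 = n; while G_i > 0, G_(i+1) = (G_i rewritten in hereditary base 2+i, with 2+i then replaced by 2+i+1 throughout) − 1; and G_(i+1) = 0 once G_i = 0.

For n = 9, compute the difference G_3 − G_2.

8819

base 2: 9 = 2^(2 + 1) + 1; at 3: 3^(3 + 1) + 1 = 82; next = 81
base 3: 81 = 3^(3 + 1); at 4: 4^(4 + 1) = 1024; next = 1023
base 4: 1023 = 3·4^4 + 3·4^3 + 3·4^2 + 3·4 + 3; at 5: 3·5^5 + 3·5^3 + 3·5^2 + 3·5 + 3 = 9843; next = 9842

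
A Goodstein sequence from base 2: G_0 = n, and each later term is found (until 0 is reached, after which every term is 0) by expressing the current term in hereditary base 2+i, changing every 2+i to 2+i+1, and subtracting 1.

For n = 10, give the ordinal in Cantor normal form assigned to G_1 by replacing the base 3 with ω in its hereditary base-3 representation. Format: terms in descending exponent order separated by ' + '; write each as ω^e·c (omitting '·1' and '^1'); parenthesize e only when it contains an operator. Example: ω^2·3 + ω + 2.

G_0=10  [base 2] 2^(2 + 1) + 2  →[2↦3]→  3^(3 + 1) + 3 = 84  −1 ⇒ G_1=83
G_1=83  [base 3] 3^(3 + 1) + 2  →[3↦4]→  4^(4 + 1) + 2 = 1026  −1 ⇒ G_2=1025

ω^(ω + 1) + 2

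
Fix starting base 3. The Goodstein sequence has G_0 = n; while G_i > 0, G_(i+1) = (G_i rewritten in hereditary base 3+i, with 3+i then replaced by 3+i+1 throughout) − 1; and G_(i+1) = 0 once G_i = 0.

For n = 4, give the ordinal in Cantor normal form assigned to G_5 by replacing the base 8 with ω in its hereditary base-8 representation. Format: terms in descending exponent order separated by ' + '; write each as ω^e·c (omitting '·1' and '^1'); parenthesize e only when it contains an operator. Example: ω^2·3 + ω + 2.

1

[0] 4 ≡ 3 + 1 (base 3). Lift 4: 5. −1: 4.
[1] 4 ≡ 4 (base 4). Lift 5: 5. −1: 4.
[2] 4 ≡ 4 (base 5). Lift 6: 4. −1: 3.
[3] 3 ≡ 3 (base 6). Lift 7: 3. −1: 2.
[4] 2 ≡ 2 (base 7). Lift 8: 2. −1: 1.
[5] 1 ≡ 1 (base 8). Lift 9: 1. −1: 0.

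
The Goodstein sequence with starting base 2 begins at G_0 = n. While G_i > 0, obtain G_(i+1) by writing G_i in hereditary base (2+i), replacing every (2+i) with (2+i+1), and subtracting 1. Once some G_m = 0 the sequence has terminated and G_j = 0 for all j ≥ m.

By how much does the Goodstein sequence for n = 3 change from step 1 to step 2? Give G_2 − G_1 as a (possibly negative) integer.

0

G_0=3  [base 2] 2 + 1  →[2↦3]→  3 + 1 = 4  −1 ⇒ G_1=3
G_1=3  [base 3] 3  →[3↦4]→  4 = 4  −1 ⇒ G_2=3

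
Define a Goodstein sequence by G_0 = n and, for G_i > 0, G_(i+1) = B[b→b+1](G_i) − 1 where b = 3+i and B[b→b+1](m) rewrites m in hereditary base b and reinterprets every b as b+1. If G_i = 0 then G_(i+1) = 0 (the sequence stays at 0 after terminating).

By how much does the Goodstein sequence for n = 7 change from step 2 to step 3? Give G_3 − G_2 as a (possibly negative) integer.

0

(0) 7|_3 = 2·3 + 1 ↦ 2·4 + 1|_4 = 9 ⇒ 8
(1) 8|_4 = 2·4 ↦ 2·5|_5 = 10 ⇒ 9
(2) 9|_5 = 5 + 4 ↦ 6 + 4|_6 = 10 ⇒ 9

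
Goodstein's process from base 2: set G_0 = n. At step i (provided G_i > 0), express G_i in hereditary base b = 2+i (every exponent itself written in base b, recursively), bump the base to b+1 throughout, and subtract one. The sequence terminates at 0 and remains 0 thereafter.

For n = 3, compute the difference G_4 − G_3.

(0) 3|_2 = 2 + 1 ↦ 3 + 1|_3 = 4 ⇒ 3
(1) 3|_3 = 3 ↦ 4|_4 = 4 ⇒ 3
(2) 3|_4 = 3 ↦ 3|_5 = 3 ⇒ 2
(3) 2|_5 = 2 ↦ 2|_6 = 2 ⇒ 1

-1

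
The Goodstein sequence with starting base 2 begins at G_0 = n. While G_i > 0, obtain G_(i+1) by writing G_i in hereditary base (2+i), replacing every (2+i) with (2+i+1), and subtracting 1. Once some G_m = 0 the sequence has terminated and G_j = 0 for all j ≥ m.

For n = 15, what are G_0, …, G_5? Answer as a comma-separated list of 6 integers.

15, 111, 1283, 18752, 326593, 6588344

G_0 = 15. HB_2(15) = 2^(2 + 1) + 2^2 + 2 + 1. Bump = 112. G_1 = 111.
G_1 = 111. HB_3(111) = 3^(3 + 1) + 3^3 + 3. Bump = 1284. G_2 = 1283.
G_2 = 1283. HB_4(1283) = 4^(4 + 1) + 4^4 + 3. Bump = 18753. G_3 = 18752.
G_3 = 18752. HB_5(18752) = 5^(5 + 1) + 5^5 + 2. Bump = 326594. G_4 = 326593.
G_4 = 326593. HB_6(326593) = 6^(6 + 1) + 6^6 + 1. Bump = 6588345. G_5 = 6588344.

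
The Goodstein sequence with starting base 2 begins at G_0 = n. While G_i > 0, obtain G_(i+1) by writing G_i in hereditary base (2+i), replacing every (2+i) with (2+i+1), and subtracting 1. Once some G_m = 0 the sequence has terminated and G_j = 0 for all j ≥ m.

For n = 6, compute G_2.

257

6 —HB2→ 2^2 + 2 —bump→ 3^3 + 3 = 30 —(−1)→ 29
29 —HB3→ 3^3 + 2 —bump→ 4^4 + 2 = 258 —(−1)→ 257
257 —HB4→ 4^4 + 1 —bump→ 5^5 + 1 = 3126 —(−1)→ 3125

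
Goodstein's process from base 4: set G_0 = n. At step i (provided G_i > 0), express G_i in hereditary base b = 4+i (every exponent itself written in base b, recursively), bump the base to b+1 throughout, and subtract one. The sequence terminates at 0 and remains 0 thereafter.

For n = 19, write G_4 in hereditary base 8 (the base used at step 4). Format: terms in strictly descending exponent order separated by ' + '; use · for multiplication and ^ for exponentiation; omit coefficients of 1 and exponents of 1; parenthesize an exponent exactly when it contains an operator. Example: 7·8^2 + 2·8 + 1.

G_0 = 19. HB_4(19) = 4^2 + 3. Bump = 28. G_1 = 27.
G_1 = 27. HB_5(27) = 5^2 + 2. Bump = 38. G_2 = 37.
G_2 = 37. HB_6(37) = 6^2 + 1. Bump = 50. G_3 = 49.
G_3 = 49. HB_7(49) = 7^2. Bump = 64. G_4 = 63.
G_4 = 63. HB_8(63) = 7·8 + 7. Bump = 70. G_5 = 69.

7·8 + 7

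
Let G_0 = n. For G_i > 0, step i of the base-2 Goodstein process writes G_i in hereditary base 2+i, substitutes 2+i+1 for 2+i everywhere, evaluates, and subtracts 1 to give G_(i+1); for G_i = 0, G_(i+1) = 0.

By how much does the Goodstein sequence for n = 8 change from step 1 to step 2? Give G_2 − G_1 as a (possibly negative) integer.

base 2: 8 = 2^(2 + 1); at 3: 3^(3 + 1) = 81; next = 80
base 3: 80 = 2·3^3 + 2·3^2 + 2·3 + 2; at 4: 2·4^4 + 2·4^2 + 2·4 + 2 = 554; next = 553

473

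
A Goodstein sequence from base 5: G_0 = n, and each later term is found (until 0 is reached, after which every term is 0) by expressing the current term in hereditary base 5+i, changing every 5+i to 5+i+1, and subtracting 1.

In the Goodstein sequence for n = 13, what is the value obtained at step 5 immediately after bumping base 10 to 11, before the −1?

base 5: 13 = 2·5 + 3; at 6: 2·6 + 3 = 15; next = 14
base 6: 14 = 2·6 + 2; at 7: 2·7 + 2 = 16; next = 15
base 7: 15 = 2·7 + 1; at 8: 2·8 + 1 = 17; next = 16
base 8: 16 = 2·8; at 9: 2·9 = 18; next = 17
base 9: 17 = 9 + 8; at 10: 10 + 8 = 18; next = 17
base 10: 17 = 10 + 7; at 11: 11 + 7 = 18; next = 17

18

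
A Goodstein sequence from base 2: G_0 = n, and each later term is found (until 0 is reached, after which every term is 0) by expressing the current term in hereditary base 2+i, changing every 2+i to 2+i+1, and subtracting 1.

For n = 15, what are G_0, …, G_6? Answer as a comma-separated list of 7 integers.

i=0: 15 = 2^(2 + 1) + 2^2 + 2 + 1 (b=2); 2→3: 3^(3 + 1) + 3^3 + 3 + 1 = 112; 112−1 = 111
i=1: 111 = 3^(3 + 1) + 3^3 + 3 (b=3); 3→4: 4^(4 + 1) + 4^4 + 4 = 1284; 1284−1 = 1283
i=2: 1283 = 4^(4 + 1) + 4^4 + 3 (b=4); 4→5: 5^(5 + 1) + 5^5 + 3 = 18753; 18753−1 = 18752
i=3: 18752 = 5^(5 + 1) + 5^5 + 2 (b=5); 5→6: 6^(6 + 1) + 6^6 + 2 = 326594; 326594−1 = 326593
i=4: 326593 = 6^(6 + 1) + 6^6 + 1 (b=6); 6→7: 7^(7 + 1) + 7^7 + 1 = 6588345; 6588345−1 = 6588344
i=5: 6588344 = 7^(7 + 1) + 7^7 (b=7); 7→8: 8^(8 + 1) + 8^8 = 150994944; 150994944−1 = 150994943

15, 111, 1283, 18752, 326593, 6588344, 150994943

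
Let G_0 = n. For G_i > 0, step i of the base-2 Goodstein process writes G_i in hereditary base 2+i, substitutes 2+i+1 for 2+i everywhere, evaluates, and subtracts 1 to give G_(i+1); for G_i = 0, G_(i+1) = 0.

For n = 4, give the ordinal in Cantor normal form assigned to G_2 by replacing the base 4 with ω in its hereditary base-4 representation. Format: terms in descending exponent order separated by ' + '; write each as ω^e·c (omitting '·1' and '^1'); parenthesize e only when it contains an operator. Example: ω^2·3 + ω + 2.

ω^2·2 + ω·2 + 1

base 2: 4 = 2^2; at 3: 3^3 = 27; next = 26
base 3: 26 = 2·3^2 + 2·3 + 2; at 4: 2·4^2 + 2·4 + 2 = 42; next = 41
base 4: 41 = 2·4^2 + 2·4 + 1; at 5: 2·5^2 + 2·5 + 1 = 61; next = 60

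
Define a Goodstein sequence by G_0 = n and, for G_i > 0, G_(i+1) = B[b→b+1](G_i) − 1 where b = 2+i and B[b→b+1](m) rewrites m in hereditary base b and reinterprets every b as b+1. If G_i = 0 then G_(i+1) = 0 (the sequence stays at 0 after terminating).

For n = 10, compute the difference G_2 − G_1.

10 —HB2→ 2^(2 + 1) + 2 —bump→ 3^(3 + 1) + 3 = 84 —(−1)→ 83
83 —HB3→ 3^(3 + 1) + 2 —bump→ 4^(4 + 1) + 2 = 1026 —(−1)→ 1025

942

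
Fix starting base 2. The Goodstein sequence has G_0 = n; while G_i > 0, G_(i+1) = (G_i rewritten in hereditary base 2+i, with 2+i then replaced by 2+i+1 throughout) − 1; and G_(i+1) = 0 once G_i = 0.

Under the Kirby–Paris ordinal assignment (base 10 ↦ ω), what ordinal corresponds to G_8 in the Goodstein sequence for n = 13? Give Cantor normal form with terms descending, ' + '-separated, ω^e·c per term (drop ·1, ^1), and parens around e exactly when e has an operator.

ω^(ω + 1) + ω^3·3 + ω^2·3 + ω·2 + 5

step 0: 13 = 2^(2 + 1) + 2^2 + 1; sub 3 for 2: 3^(3 + 1) + 3^3 + 1; = 109; G_1 = 109−1 = 108
step 1: 108 = 3^(3 + 1) + 3^3; sub 4 for 3: 4^(4 + 1) + 4^4; = 1280; G_2 = 1280−1 = 1279
step 2: 1279 = 4^(4 + 1) + 3·4^3 + 3·4^2 + 3·4 + 3; sub 5 for 4: 5^(5 + 1) + 3·5^3 + 3·5^2 + 3·5 + 3; = 16093; G_3 = 16093−1 = 16092
step 3: 16092 = 5^(5 + 1) + 3·5^3 + 3·5^2 + 3·5 + 2; sub 6 for 5: 6^(6 + 1) + 3·6^3 + 3·6^2 + 3·6 + 2; = 280712; G_4 = 280712−1 = 280711
step 4: 280711 = 6^(6 + 1) + 3·6^3 + 3·6^2 + 3·6 + 1; sub 7 for 6: 7^(7 + 1) + 3·7^3 + 3·7^2 + 3·7 + 1; = 5765999; G_5 = 5765999−1 = 5765998
step 5: 5765998 = 7^(7 + 1) + 3·7^3 + 3·7^2 + 3·7; sub 8 for 7: 8^(8 + 1) + 3·8^3 + 3·8^2 + 3·8; = 134219480; G_6 = 134219480−1 = 134219479
step 6: 134219479 = 8^(8 + 1) + 3·8^3 + 3·8^2 + 2·8 + 7; sub 9 for 8: 9^(9 + 1) + 3·9^3 + 3·9^2 + 2·9 + 7; = 3486786856; G_7 = 3486786856−1 = 3486786855
step 7: 3486786855 = 9^(9 + 1) + 3·9^3 + 3·9^2 + 2·9 + 6; sub 10 for 9: 10^(10 + 1) + 3·10^3 + 3·10^2 + 2·10 + 6; = 100000003326; G_8 = 100000003326−1 = 100000003325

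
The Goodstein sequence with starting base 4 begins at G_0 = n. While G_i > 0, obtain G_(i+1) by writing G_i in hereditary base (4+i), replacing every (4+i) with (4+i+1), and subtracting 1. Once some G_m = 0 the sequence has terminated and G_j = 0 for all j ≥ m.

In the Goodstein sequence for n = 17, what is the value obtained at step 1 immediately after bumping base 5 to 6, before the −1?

[0] 17 ≡ 4^2 + 1 (base 4). Lift 5: 26. −1: 25.
[1] 25 ≡ 5^2 (base 5). Lift 6: 36. −1: 35.

36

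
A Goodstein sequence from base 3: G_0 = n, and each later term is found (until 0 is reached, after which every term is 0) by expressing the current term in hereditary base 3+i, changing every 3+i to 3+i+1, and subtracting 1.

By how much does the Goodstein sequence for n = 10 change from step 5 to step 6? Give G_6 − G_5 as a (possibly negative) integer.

3

step 0: 10 = 3^2 + 1; sub 4 for 3: 4^2 + 1; = 17; G_1 = 17−1 = 16
step 1: 16 = 4^2; sub 5 for 4: 5^2; = 25; G_2 = 25−1 = 24
step 2: 24 = 4·5 + 4; sub 6 for 5: 4·6 + 4; = 28; G_3 = 28−1 = 27
step 3: 27 = 4·6 + 3; sub 7 for 6: 4·7 + 3; = 31; G_4 = 31−1 = 30
step 4: 30 = 4·7 + 2; sub 8 for 7: 4·8 + 2; = 34; G_5 = 34−1 = 33
step 5: 33 = 4·8 + 1; sub 9 for 8: 4·9 + 1; = 37; G_6 = 37−1 = 36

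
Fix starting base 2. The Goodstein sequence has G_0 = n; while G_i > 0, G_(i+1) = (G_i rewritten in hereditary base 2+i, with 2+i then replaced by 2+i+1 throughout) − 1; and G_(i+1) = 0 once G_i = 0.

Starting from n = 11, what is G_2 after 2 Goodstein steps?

1027

(0) 11|_2 = 2^(2 + 1) + 2 + 1 ↦ 3^(3 + 1) + 3 + 1|_3 = 85 ⇒ 84
(1) 84|_3 = 3^(3 + 1) + 3 ↦ 4^(4 + 1) + 4|_4 = 1028 ⇒ 1027
(2) 1027|_4 = 4^(4 + 1) + 3 ↦ 5^(5 + 1) + 3|_5 = 15628 ⇒ 15627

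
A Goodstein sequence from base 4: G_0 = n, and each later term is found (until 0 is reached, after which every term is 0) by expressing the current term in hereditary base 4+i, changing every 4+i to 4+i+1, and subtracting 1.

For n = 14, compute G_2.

18

base 4: 14 = 3·4 + 2; at 5: 3·5 + 2 = 17; next = 16
base 5: 16 = 3·5 + 1; at 6: 3·6 + 1 = 19; next = 18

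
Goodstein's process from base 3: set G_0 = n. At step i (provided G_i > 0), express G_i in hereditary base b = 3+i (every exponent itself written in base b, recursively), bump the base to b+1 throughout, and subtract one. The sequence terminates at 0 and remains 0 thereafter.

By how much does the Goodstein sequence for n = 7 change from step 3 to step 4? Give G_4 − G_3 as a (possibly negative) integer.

0

G_0 = 7. HB_3(7) = 2·3 + 1. Bump = 9. G_1 = 8.
G_1 = 8. HB_4(8) = 2·4. Bump = 10. G_2 = 9.
G_2 = 9. HB_5(9) = 5 + 4. Bump = 10. G_3 = 9.
G_3 = 9. HB_6(9) = 6 + 3. Bump = 10. G_4 = 9.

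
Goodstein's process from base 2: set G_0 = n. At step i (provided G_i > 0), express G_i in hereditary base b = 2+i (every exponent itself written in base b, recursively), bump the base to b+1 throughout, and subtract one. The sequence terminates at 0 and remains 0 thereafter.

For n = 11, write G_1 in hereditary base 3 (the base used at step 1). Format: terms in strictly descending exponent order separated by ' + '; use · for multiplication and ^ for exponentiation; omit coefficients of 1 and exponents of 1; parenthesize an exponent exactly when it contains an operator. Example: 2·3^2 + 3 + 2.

G_0 = 11. HB_2(11) = 2^(2 + 1) + 2 + 1. Bump = 85. G_1 = 84.
G_1 = 84. HB_3(84) = 3^(3 + 1) + 3. Bump = 1028. G_2 = 1027.

3^(3 + 1) + 3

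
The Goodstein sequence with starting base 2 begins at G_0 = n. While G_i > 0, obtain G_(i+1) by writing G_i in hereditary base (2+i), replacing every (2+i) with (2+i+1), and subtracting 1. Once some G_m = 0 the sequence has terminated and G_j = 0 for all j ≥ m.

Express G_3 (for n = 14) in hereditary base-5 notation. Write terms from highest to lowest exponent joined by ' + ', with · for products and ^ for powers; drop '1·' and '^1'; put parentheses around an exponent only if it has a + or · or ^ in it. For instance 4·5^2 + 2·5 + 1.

i=0: 14 = 2^(2 + 1) + 2^2 + 2 (b=2); 2→3: 3^(3 + 1) + 3^3 + 3 = 111; 111−1 = 110
i=1: 110 = 3^(3 + 1) + 3^3 + 2 (b=3); 3→4: 4^(4 + 1) + 4^4 + 2 = 1282; 1282−1 = 1281
i=2: 1281 = 4^(4 + 1) + 4^4 + 1 (b=4); 4→5: 5^(5 + 1) + 5^5 + 1 = 18751; 18751−1 = 18750
i=3: 18750 = 5^(5 + 1) + 5^5 (b=5); 5→6: 6^(6 + 1) + 6^6 = 326592; 326592−1 = 326591

5^(5 + 1) + 5^5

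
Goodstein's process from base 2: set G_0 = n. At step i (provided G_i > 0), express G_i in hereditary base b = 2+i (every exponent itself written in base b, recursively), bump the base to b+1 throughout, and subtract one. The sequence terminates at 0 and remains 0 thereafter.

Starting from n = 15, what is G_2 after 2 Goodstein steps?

1283

G_0 = 15. HB_2(15) = 2^(2 + 1) + 2^2 + 2 + 1. Bump = 112. G_1 = 111.
G_1 = 111. HB_3(111) = 3^(3 + 1) + 3^3 + 3. Bump = 1284. G_2 = 1283.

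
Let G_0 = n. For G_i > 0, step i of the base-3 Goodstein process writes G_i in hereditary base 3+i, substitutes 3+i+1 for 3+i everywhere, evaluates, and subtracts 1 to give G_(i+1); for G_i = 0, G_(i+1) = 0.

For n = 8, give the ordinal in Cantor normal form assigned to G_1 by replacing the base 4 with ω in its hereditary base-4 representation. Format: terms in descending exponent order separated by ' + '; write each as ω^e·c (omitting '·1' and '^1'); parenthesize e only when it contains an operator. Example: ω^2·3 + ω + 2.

ω·2 + 1

[0] 8 ≡ 2·3 + 2 (base 3). Lift 4: 10. −1: 9.
[1] 9 ≡ 2·4 + 1 (base 4). Lift 5: 11. −1: 10.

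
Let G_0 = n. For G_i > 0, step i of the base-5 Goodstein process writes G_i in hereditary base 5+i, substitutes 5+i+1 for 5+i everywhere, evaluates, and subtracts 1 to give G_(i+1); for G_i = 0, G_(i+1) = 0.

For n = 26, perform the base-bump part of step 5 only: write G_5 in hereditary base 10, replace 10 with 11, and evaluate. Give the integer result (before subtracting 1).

step 0: 26 = 5^2 + 1; sub 6 for 5: 6^2 + 1; = 37; G_1 = 37−1 = 36
step 1: 36 = 6^2; sub 7 for 6: 7^2; = 49; G_2 = 49−1 = 48
step 2: 48 = 6·7 + 6; sub 8 for 7: 6·8 + 6; = 54; G_3 = 54−1 = 53
step 3: 53 = 6·8 + 5; sub 9 for 8: 6·9 + 5; = 59; G_4 = 59−1 = 58
step 4: 58 = 6·9 + 4; sub 10 for 9: 6·10 + 4; = 64; G_5 = 64−1 = 63
step 5: 63 = 6·10 + 3; sub 11 for 10: 6·11 + 3; = 69; G_6 = 69−1 = 68

69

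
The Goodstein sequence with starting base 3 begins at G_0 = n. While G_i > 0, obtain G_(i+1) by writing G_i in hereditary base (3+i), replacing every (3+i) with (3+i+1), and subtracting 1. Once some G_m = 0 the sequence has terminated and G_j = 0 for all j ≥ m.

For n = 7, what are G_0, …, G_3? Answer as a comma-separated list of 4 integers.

7, 8, 9, 9

(0) 7|_3 = 2·3 + 1 ↦ 2·4 + 1|_4 = 9 ⇒ 8
(1) 8|_4 = 2·4 ↦ 2·5|_5 = 10 ⇒ 9
(2) 9|_5 = 5 + 4 ↦ 6 + 4|_6 = 10 ⇒ 9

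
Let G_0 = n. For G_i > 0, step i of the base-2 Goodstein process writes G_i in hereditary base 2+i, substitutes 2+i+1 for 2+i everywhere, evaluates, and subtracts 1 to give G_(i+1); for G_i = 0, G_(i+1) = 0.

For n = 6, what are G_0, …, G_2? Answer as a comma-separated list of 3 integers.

6, 29, 257

G_0 = 6. HB_2(6) = 2^2 + 2. Bump = 30. G_1 = 29.
G_1 = 29. HB_3(29) = 3^3 + 2. Bump = 258. G_2 = 257.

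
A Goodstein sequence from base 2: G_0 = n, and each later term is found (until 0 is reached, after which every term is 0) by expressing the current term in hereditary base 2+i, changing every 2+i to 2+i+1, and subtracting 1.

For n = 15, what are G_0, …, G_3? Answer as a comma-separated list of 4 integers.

G_0 = 15. HB_2(15) = 2^(2 + 1) + 2^2 + 2 + 1. Bump = 112. G_1 = 111.
G_1 = 111. HB_3(111) = 3^(3 + 1) + 3^3 + 3. Bump = 1284. G_2 = 1283.
G_2 = 1283. HB_4(1283) = 4^(4 + 1) + 4^4 + 3. Bump = 18753. G_3 = 18752.

15, 111, 1283, 18752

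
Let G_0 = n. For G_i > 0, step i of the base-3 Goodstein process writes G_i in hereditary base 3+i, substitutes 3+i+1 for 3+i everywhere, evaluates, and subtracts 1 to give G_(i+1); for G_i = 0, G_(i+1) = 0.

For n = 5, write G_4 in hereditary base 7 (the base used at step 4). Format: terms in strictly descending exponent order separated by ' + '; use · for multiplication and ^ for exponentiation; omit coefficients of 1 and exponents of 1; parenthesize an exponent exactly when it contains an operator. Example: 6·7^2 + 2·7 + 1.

4

[0] 5 ≡ 3 + 2 (base 3). Lift 4: 6. −1: 5.
[1] 5 ≡ 4 + 1 (base 4). Lift 5: 6. −1: 5.
[2] 5 ≡ 5 (base 5). Lift 6: 6. −1: 5.
[3] 5 ≡ 5 (base 6). Lift 7: 5. −1: 4.
[4] 4 ≡ 4 (base 7). Lift 8: 4. −1: 3.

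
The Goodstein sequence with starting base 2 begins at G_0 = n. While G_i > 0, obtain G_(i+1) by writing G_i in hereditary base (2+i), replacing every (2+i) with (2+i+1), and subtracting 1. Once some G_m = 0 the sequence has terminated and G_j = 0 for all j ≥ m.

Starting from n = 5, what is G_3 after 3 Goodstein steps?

(0) 5|_2 = 2^2 + 1 ↦ 3^3 + 1|_3 = 28 ⇒ 27
(1) 27|_3 = 3^3 ↦ 4^4|_4 = 256 ⇒ 255
(2) 255|_4 = 3·4^3 + 3·4^2 + 3·4 + 3 ↦ 3·5^3 + 3·5^2 + 3·5 + 3|_5 = 468 ⇒ 467

467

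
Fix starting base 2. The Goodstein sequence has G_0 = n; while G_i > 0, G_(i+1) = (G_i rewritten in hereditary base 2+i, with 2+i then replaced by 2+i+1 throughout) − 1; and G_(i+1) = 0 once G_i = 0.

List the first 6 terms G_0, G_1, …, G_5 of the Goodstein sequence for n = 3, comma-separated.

3, 3, 3, 2, 1, 0

(0) 3|_2 = 2 + 1 ↦ 3 + 1|_3 = 4 ⇒ 3
(1) 3|_3 = 3 ↦ 4|_4 = 4 ⇒ 3
(2) 3|_4 = 3 ↦ 3|_5 = 3 ⇒ 2
(3) 2|_5 = 2 ↦ 2|_6 = 2 ⇒ 1
(4) 1|_6 = 1 ↦ 1|_7 = 1 ⇒ 0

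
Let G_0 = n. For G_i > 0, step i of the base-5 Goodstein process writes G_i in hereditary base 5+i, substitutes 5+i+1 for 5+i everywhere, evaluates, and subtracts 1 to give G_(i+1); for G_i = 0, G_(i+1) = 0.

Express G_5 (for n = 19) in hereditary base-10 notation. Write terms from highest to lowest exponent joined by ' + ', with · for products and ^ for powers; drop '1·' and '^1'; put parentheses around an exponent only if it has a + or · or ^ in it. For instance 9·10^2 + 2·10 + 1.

base 5: 19 = 3·5 + 4; at 6: 3·6 + 4 = 22; next = 21
base 6: 21 = 3·6 + 3; at 7: 3·7 + 3 = 24; next = 23
base 7: 23 = 3·7 + 2; at 8: 3·8 + 2 = 26; next = 25
base 8: 25 = 3·8 + 1; at 9: 3·9 + 1 = 28; next = 27
base 9: 27 = 3·9; at 10: 3·10 = 30; next = 29
base 10: 29 = 2·10 + 9; at 11: 2·11 + 9 = 31; next = 30

2·10 + 9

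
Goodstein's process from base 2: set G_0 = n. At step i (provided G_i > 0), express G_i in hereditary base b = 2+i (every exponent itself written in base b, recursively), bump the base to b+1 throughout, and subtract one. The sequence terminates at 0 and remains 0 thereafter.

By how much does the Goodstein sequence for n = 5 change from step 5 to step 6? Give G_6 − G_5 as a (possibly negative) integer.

G_0 = 5. HB_2(5) = 2^2 + 1. Bump = 28. G_1 = 27.
G_1 = 27. HB_3(27) = 3^3. Bump = 256. G_2 = 255.
G_2 = 255. HB_4(255) = 3·4^3 + 3·4^2 + 3·4 + 3. Bump = 468. G_3 = 467.
G_3 = 467. HB_5(467) = 3·5^3 + 3·5^2 + 3·5 + 2. Bump = 776. G_4 = 775.
G_4 = 775. HB_6(775) = 3·6^3 + 3·6^2 + 3·6 + 1. Bump = 1198. G_5 = 1197.
G_5 = 1197. HB_7(1197) = 3·7^3 + 3·7^2 + 3·7. Bump = 1752. G_6 = 1751.

554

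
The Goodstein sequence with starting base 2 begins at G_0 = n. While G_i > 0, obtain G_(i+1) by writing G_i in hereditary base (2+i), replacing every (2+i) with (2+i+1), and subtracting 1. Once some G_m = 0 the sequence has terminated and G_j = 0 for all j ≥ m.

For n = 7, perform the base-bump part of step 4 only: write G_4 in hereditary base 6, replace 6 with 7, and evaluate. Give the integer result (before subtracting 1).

i=0: 7 = 2^2 + 2 + 1 (b=2); 2→3: 3^3 + 3 + 1 = 31; 31−1 = 30
i=1: 30 = 3^3 + 3 (b=3); 3→4: 4^4 + 4 = 260; 260−1 = 259
i=2: 259 = 4^4 + 3 (b=4); 4→5: 5^5 + 3 = 3128; 3128−1 = 3127
i=3: 3127 = 5^5 + 2 (b=5); 5→6: 6^6 + 2 = 46658; 46658−1 = 46657
i=4: 46657 = 6^6 + 1 (b=6); 6→7: 7^7 + 1 = 823544; 823544−1 = 823543

823544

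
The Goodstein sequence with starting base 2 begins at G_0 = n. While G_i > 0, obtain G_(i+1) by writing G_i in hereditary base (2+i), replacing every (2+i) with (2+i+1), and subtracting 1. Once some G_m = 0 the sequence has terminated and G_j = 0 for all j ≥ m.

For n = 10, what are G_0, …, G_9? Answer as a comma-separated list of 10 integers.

10 —HB2→ 2^(2 + 1) + 2 —bump→ 3^(3 + 1) + 3 = 84 —(−1)→ 83
83 —HB3→ 3^(3 + 1) + 2 —bump→ 4^(4 + 1) + 2 = 1026 —(−1)→ 1025
1025 —HB4→ 4^(4 + 1) + 1 —bump→ 5^(5 + 1) + 1 = 15626 —(−1)→ 15625
15625 —HB5→ 5^(5 + 1) —bump→ 6^(6 + 1) = 279936 —(−1)→ 279935
279935 —HB6→ 5·6^6 + 5·6^5 + 5·6^4 + 5·6^3 + 5·6^2 + 5·6 + 5 —bump→ 5·7^7 + 5·7^5 + 5·7^4 + 5·7^3 + 5·7^2 + 5·7 + 5 = 4215755 —(−1)→ 4215754
4215754 —HB7→ 5·7^7 + 5·7^5 + 5·7^4 + 5·7^3 + 5·7^2 + 5·7 + 4 —bump→ 5·8^8 + 5·8^5 + 5·8^4 + 5·8^3 + 5·8^2 + 5·8 + 4 = 84073324 —(−1)→ 84073323
84073323 —HB8→ 5·8^8 + 5·8^5 + 5·8^4 + 5·8^3 + 5·8^2 + 5·8 + 3 —bump→ 5·9^9 + 5·9^5 + 5·9^4 + 5·9^3 + 5·9^2 + 5·9 + 3 = 1937434593 —(−1)→ 1937434592
1937434592 —HB9→ 5·9^9 + 5·9^5 + 5·9^4 + 5·9^3 + 5·9^2 + 5·9 + 2 —bump→ 5·10^10 + 5·10^5 + 5·10^4 + 5·10^3 + 5·10^2 + 5·10 + 2 = 50000555552 —(−1)→ 50000555551
50000555551 —HB10→ 5·10^10 + 5·10^5 + 5·10^4 + 5·10^3 + 5·10^2 + 5·10 + 1 —bump→ 5·11^11 + 5·11^5 + 5·11^4 + 5·11^3 + 5·11^2 + 5·11 + 1 = 1426559238831 —(−1)→ 1426559238830

10, 83, 1025, 15625, 279935, 4215754, 84073323, 1937434592, 50000555551, 1426559238830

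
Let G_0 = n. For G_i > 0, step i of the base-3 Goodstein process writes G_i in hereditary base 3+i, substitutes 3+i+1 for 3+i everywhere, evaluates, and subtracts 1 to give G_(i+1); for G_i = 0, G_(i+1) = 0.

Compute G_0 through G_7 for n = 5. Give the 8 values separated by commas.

[0] 5 ≡ 3 + 2 (base 3). Lift 4: 6. −1: 5.
[1] 5 ≡ 4 + 1 (base 4). Lift 5: 6. −1: 5.
[2] 5 ≡ 5 (base 5). Lift 6: 6. −1: 5.
[3] 5 ≡ 5 (base 6). Lift 7: 5. −1: 4.
[4] 4 ≡ 4 (base 7). Lift 8: 4. −1: 3.
[5] 3 ≡ 3 (base 8). Lift 9: 3. −1: 2.
[6] 2 ≡ 2 (base 9). Lift 10: 2. −1: 1.

5, 5, 5, 5, 4, 3, 2, 1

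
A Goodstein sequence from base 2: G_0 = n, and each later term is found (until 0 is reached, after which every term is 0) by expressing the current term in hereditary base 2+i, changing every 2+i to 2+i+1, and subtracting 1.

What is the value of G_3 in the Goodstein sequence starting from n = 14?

18750

[0] 14 ≡ 2^(2 + 1) + 2^2 + 2 (base 2). Lift 3: 111. −1: 110.
[1] 110 ≡ 3^(3 + 1) + 3^3 + 2 (base 3). Lift 4: 1282. −1: 1281.
[2] 1281 ≡ 4^(4 + 1) + 4^4 + 1 (base 4). Lift 5: 18751. −1: 18750.
[3] 18750 ≡ 5^(5 + 1) + 5^5 (base 5). Lift 6: 326592. −1: 326591.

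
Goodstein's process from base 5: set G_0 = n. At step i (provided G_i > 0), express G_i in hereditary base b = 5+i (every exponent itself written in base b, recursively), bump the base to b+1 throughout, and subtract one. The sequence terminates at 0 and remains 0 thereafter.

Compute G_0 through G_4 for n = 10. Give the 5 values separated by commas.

10, 11, 11, 11, 11

G_0 = 10. HB_5(10) = 2·5. Bump = 12. G_1 = 11.
G_1 = 11. HB_6(11) = 6 + 5. Bump = 12. G_2 = 11.
G_2 = 11. HB_7(11) = 7 + 4. Bump = 12. G_3 = 11.
G_3 = 11. HB_8(11) = 8 + 3. Bump = 12. G_4 = 11.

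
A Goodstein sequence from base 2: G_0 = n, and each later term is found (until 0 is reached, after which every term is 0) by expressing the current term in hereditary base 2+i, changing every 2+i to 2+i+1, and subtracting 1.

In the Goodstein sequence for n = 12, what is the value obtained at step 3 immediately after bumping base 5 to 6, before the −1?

280020

G_0=12  [base 2] 2^(2 + 1) + 2^2  →[2↦3]→  3^(3 + 1) + 3^3 = 108  −1 ⇒ G_1=107
G_1=107  [base 3] 3^(3 + 1) + 2·3^2 + 2·3 + 2  →[3↦4]→  4^(4 + 1) + 2·4^2 + 2·4 + 2 = 1066  −1 ⇒ G_2=1065
G_2=1065  [base 4] 4^(4 + 1) + 2·4^2 + 2·4 + 1  →[4↦5]→  5^(5 + 1) + 2·5^2 + 2·5 + 1 = 15686  −1 ⇒ G_3=15685
G_3=15685  [base 5] 5^(5 + 1) + 2·5^2 + 2·5  →[5↦6]→  6^(6 + 1) + 2·6^2 + 2·6 = 280020  −1 ⇒ G_4=280019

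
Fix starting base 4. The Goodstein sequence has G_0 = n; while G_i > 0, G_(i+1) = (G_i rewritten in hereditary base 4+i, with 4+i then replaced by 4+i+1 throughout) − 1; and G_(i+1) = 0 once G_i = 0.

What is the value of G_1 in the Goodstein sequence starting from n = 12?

i=0: 12 = 3·4 (b=4); 4→5: 3·5 = 15; 15−1 = 14
i=1: 14 = 2·5 + 4 (b=5); 5→6: 2·6 + 4 = 16; 16−1 = 15

14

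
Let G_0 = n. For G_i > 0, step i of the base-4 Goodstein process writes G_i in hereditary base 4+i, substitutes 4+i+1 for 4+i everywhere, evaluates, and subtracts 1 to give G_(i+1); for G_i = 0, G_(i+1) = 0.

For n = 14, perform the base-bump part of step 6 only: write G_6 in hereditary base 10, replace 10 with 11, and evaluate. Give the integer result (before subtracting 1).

25

step 0: 14 = 3·4 + 2; sub 5 for 4: 3·5 + 2; = 17; G_1 = 17−1 = 16
step 1: 16 = 3·5 + 1; sub 6 for 5: 3·6 + 1; = 19; G_2 = 19−1 = 18
step 2: 18 = 3·6; sub 7 for 6: 3·7; = 21; G_3 = 21−1 = 20
step 3: 20 = 2·7 + 6; sub 8 for 7: 2·8 + 6; = 22; G_4 = 22−1 = 21
step 4: 21 = 2·8 + 5; sub 9 for 8: 2·9 + 5; = 23; G_5 = 23−1 = 22
step 5: 22 = 2·9 + 4; sub 10 for 9: 2·10 + 4; = 24; G_6 = 24−1 = 23
step 6: 23 = 2·10 + 3; sub 11 for 10: 2·11 + 3; = 25; G_7 = 25−1 = 24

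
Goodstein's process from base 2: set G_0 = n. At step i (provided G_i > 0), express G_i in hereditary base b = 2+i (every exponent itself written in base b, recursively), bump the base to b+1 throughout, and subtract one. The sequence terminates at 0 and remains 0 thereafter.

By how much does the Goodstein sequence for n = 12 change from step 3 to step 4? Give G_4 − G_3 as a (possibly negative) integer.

264334

[0] 12 ≡ 2^(2 + 1) + 2^2 (base 2). Lift 3: 108. −1: 107.
[1] 107 ≡ 3^(3 + 1) + 2·3^2 + 2·3 + 2 (base 3). Lift 4: 1066. −1: 1065.
[2] 1065 ≡ 4^(4 + 1) + 2·4^2 + 2·4 + 1 (base 4). Lift 5: 15686. −1: 15685.
[3] 15685 ≡ 5^(5 + 1) + 2·5^2 + 2·5 (base 5). Lift 6: 280020. −1: 280019.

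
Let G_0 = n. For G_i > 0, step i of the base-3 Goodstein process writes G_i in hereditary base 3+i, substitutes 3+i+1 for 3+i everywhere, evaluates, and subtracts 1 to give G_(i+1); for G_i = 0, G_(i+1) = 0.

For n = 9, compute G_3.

(0) 9|_3 = 3^2 ↦ 4^2|_4 = 16 ⇒ 15
(1) 15|_4 = 3·4 + 3 ↦ 3·5 + 3|_5 = 18 ⇒ 17
(2) 17|_5 = 3·5 + 2 ↦ 3·6 + 2|_6 = 20 ⇒ 19

19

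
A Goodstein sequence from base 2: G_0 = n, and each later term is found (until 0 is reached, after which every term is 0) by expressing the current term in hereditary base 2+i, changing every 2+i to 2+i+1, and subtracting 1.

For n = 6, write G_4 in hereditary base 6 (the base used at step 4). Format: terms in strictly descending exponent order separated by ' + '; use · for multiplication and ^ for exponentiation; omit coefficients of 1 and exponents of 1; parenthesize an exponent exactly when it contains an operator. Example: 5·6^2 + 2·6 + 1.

(0) 6|_2 = 2^2 + 2 ↦ 3^3 + 3|_3 = 30 ⇒ 29
(1) 29|_3 = 3^3 + 2 ↦ 4^4 + 2|_4 = 258 ⇒ 257
(2) 257|_4 = 4^4 + 1 ↦ 5^5 + 1|_5 = 3126 ⇒ 3125
(3) 3125|_5 = 5^5 ↦ 6^6|_6 = 46656 ⇒ 46655
(4) 46655|_6 = 5·6^5 + 5·6^4 + 5·6^3 + 5·6^2 + 5·6 + 5 ↦ 5·7^5 + 5·7^4 + 5·7^3 + 5·7^2 + 5·7 + 5|_7 = 98040 ⇒ 98039

5·6^5 + 5·6^4 + 5·6^3 + 5·6^2 + 5·6 + 5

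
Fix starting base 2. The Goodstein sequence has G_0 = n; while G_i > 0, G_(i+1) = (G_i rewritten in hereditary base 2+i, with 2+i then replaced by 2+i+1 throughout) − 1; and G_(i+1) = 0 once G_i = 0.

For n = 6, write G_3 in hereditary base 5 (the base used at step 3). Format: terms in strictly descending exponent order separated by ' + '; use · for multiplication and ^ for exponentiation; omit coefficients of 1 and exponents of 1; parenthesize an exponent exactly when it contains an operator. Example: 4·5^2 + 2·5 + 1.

G_0=6  [base 2] 2^2 + 2  →[2↦3]→  3^3 + 3 = 30  −1 ⇒ G_1=29
G_1=29  [base 3] 3^3 + 2  →[3↦4]→  4^4 + 2 = 258  −1 ⇒ G_2=257
G_2=257  [base 4] 4^4 + 1  →[4↦5]→  5^5 + 1 = 3126  −1 ⇒ G_3=3125

5^5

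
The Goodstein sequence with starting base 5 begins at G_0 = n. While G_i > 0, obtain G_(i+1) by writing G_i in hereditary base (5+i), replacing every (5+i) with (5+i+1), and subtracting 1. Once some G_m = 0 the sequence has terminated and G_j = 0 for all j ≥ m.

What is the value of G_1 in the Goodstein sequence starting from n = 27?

27 —HB5→ 5^2 + 2 —bump→ 6^2 + 2 = 38 —(−1)→ 37
37 —HB6→ 6^2 + 1 —bump→ 7^2 + 1 = 50 —(−1)→ 49

37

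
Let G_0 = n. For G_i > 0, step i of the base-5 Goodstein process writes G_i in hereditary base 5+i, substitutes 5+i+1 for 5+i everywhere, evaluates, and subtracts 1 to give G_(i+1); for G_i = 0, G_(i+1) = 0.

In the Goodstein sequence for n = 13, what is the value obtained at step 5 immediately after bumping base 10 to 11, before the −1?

18

G_0 = 13. HB_5(13) = 2·5 + 3. Bump = 15. G_1 = 14.
G_1 = 14. HB_6(14) = 2·6 + 2. Bump = 16. G_2 = 15.
G_2 = 15. HB_7(15) = 2·7 + 1. Bump = 17. G_3 = 16.
G_3 = 16. HB_8(16) = 2·8. Bump = 18. G_4 = 17.
G_4 = 17. HB_9(17) = 9 + 8. Bump = 18. G_5 = 17.
G_5 = 17. HB_10(17) = 10 + 7. Bump = 18. G_6 = 17.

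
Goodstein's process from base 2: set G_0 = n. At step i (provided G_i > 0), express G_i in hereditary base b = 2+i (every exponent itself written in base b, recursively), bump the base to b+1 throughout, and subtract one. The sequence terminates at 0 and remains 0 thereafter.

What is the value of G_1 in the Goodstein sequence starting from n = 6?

[0] 6 ≡ 2^2 + 2 (base 2). Lift 3: 30. −1: 29.
[1] 29 ≡ 3^3 + 2 (base 3). Lift 4: 258. −1: 257.

29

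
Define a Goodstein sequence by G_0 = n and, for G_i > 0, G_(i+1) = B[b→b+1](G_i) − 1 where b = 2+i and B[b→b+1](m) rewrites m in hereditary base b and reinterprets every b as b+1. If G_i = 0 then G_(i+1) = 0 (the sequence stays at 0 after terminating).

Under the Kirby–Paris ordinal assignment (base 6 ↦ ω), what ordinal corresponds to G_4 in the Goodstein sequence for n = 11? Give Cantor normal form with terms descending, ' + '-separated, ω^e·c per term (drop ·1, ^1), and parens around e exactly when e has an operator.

ω^(ω + 1) + 1

G_0 = 11. HB_2(11) = 2^(2 + 1) + 2 + 1. Bump = 85. G_1 = 84.
G_1 = 84. HB_3(84) = 3^(3 + 1) + 3. Bump = 1028. G_2 = 1027.
G_2 = 1027. HB_4(1027) = 4^(4 + 1) + 3. Bump = 15628. G_3 = 15627.
G_3 = 15627. HB_5(15627) = 5^(5 + 1) + 2. Bump = 279938. G_4 = 279937.
G_4 = 279937. HB_6(279937) = 6^(6 + 1) + 1. Bump = 5764802. G_5 = 5764801.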